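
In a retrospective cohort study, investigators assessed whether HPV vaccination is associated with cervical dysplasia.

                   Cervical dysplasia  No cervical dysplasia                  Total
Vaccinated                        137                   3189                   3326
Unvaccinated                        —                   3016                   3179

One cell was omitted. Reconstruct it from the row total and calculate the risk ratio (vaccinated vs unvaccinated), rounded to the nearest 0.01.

0.80

The missing cell is in the unexposed row: 3179 − 3016 = 163.
So a = 137, b = 3189, c = 163, d = 3016.
RR = [a/(a+b)] / [c/(c+d)] = (137/3326) / (163/3179) = 0.04119/0.05127 = 0.80334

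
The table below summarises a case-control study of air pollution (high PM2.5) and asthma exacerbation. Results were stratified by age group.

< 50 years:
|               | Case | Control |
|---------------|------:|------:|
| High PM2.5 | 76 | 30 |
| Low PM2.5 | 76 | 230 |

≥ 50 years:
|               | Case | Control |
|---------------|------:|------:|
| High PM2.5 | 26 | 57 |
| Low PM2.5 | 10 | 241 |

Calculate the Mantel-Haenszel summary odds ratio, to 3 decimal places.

8.451

OR_MH = Σ(aᵢdᵢ/nᵢ) / Σ(bᵢcᵢ/nᵢ), where nᵢ is the stratum total.
Stratum 1 (< 50 years): n = 412; a·d/n = 76·230/412 = 42.4272; b·c/n = 30·76/412 = 5.5340
Stratum 2 (≥ 50 years): n = 334; a·d/n = 26·241/334 = 18.7605; b·c/n = 57·10/334 = 1.7066
OR_MH = (42.4272 + 18.7605) / (5.5340 + 1.7066) = 61.1877 / 7.2406 = 8.45067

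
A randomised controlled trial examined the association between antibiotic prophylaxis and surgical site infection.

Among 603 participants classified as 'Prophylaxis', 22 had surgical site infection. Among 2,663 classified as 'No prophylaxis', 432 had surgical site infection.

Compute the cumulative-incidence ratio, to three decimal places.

0.225

From the description: a = 22, b = 581, c = 432, d = 2231.
Risk in exposed = 22/603 = 0.03648; risk in unexposed = 432/2663 = 0.16222.
RR = 0.03648 / 0.16222 = 0.22490
The risk is 78% lower among the exposed than among the unexposed.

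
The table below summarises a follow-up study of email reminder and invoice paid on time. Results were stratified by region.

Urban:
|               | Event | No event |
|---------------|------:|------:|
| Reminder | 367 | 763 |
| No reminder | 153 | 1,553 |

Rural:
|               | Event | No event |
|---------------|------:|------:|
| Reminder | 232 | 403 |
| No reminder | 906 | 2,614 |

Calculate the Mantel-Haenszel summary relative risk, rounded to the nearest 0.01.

2.09

RR_MH = Σ(aᵢ·n₀ᵢ/nᵢ) / Σ(cᵢ·n₁ᵢ/nᵢ), with n₁ᵢ = aᵢ+bᵢ (exposed), n₀ᵢ = cᵢ+dᵢ (unexposed), nᵢ = n₁ᵢ+n₀ᵢ.
Stratum 1 (Urban): n₁ = 1130, n₀ = 1706, n = 2836; a·n₀/n = 367·1706/2836 = 220.7694; c·n₁/n = 153·1130/2836 = 60.9626
Stratum 2 (Rural): n₁ = 635, n₀ = 3520, n = 4155; a·n₀/n = 232·3520/4155 = 196.5439; c·n₁/n = 906·635/4155 = 138.4621
RR_MH = (220.7694 + 196.5439) / (60.9626 + 138.4621) = 417.3133 / 199.4247 = 2.09259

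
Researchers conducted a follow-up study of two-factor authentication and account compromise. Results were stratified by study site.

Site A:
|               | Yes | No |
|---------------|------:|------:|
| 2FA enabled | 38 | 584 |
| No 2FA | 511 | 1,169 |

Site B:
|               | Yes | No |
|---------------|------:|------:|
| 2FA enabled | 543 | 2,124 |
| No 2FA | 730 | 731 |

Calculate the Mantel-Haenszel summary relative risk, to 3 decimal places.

0.361

RR_MH = Σ(aᵢ·n₀ᵢ/nᵢ) / Σ(cᵢ·n₁ᵢ/nᵢ), with n₁ᵢ = aᵢ+bᵢ (exposed), n₀ᵢ = cᵢ+dᵢ (unexposed), nᵢ = n₁ᵢ+n₀ᵢ.
Stratum 1 (Site A): n₁ = 622, n₀ = 1680, n = 2302; a·n₀/n = 38·1680/2302 = 27.7324; c·n₁/n = 511·622/2302 = 138.0721
Stratum 2 (Site B): n₁ = 2667, n₀ = 1461, n = 4128; a·n₀/n = 543·1461/4128 = 192.1810; c·n₁/n = 730·2667/4128 = 471.6352
RR_MH = (27.7324 + 192.1810) / (138.0721 + 471.6352) = 219.9134 / 609.7073 = 0.36069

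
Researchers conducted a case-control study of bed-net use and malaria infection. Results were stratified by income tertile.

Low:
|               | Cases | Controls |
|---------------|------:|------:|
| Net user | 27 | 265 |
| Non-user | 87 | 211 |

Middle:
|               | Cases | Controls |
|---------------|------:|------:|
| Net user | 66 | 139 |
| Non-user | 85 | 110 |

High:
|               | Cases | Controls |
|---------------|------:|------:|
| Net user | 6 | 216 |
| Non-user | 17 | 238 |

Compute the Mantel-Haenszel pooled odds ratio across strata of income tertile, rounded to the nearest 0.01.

OR_MH = Σ(aᵢdᵢ/nᵢ) / Σ(bᵢcᵢ/nᵢ), where nᵢ is the stratum total.
Stratum 1 (Low): n = 590; a·d/n = 27·211/590 = 9.6559; b·c/n = 265·87/590 = 39.0763
Stratum 2 (Middle): n = 400; a·d/n = 66·110/400 = 18.1500; b·c/n = 139·85/400 = 29.5375
Stratum 3 (High): n = 477; a·d/n = 6·238/477 = 2.9937; b·c/n = 216·17/477 = 7.6981
OR_MH = (9.6559 + 18.1500 + 2.9937) / (39.0763 + 29.5375 + 7.6981) = 30.7996 / 76.3119 = 0.40360

0.40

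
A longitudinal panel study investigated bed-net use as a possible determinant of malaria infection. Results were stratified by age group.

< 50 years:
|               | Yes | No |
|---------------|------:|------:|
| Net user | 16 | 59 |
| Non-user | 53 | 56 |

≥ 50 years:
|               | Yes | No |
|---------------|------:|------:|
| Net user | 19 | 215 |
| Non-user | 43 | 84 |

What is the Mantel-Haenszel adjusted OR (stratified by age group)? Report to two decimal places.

0.22

OR_MH = Σ(aᵢdᵢ/nᵢ) / Σ(bᵢcᵢ/nᵢ), where nᵢ is the stratum total.
Stratum 1 (< 50 years): n = 184; a·d/n = 16·56/184 = 4.8696; b·c/n = 59·53/184 = 16.9946
Stratum 2 (≥ 50 years): n = 361; a·d/n = 19·84/361 = 4.4211; b·c/n = 215·43/361 = 25.6094
OR_MH = (4.8696 + 4.4211) / (16.9946 + 25.6094) = 9.2906 / 42.6040 = 0.21807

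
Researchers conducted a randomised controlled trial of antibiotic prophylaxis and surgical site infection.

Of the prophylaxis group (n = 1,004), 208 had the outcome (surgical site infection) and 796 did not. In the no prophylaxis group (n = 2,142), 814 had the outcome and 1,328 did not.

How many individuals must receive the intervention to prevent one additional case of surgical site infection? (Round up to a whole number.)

Risk in treated group = 208/1004 = 0.20717; risk in control = 814/2142 = 0.38002.
Absolute risk reduction = 0.38002 − 0.20717 = 0.17285
NNT = 1 / ARR = 1 / 0.17285 = 5.785 → round up → 6

6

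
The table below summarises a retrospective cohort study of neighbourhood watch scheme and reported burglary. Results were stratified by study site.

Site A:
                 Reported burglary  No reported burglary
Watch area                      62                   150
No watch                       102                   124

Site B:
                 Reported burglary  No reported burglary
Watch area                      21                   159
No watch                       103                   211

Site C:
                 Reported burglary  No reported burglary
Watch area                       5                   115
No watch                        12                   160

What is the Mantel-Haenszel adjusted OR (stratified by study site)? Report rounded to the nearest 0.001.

OR_MH = Σ(aᵢdᵢ/nᵢ) / Σ(bᵢcᵢ/nᵢ), where nᵢ is the stratum total.
Stratum 1 (Site A): n = 438; a·d/n = 62·124/438 = 17.5525; b·c/n = 150·102/438 = 34.9315
Stratum 2 (Site B): n = 494; a·d/n = 21·211/494 = 8.9696; b·c/n = 159·103/494 = 33.1518
Stratum 3 (Site C): n = 292; a·d/n = 5·160/292 = 2.7397; b·c/n = 115·12/292 = 4.7260
OR_MH = (17.5525 + 8.9696 + 2.7397) / (34.9315 + 33.1518 + 4.7260) = 29.2619 / 72.8094 = 0.40190

0.402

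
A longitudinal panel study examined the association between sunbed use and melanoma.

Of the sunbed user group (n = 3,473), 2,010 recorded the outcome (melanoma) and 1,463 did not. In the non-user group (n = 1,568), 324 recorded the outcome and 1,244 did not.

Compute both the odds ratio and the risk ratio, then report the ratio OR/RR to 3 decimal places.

From the description: a = 2010, b = 1463, c = 324, d = 1244.
OR = (2010·1244)/(1463·324) = 2500440/474012 = 5.27506
Risk in exposed = 2010/3473 = 0.57875; risk in unexposed = 324/1568 = 0.20663; RR = 2.80087
OR/RR = 5.27506 / 2.80087 = 1.88337
The outcome is not rare, so the OR lies further from 1 than the RR.

1.883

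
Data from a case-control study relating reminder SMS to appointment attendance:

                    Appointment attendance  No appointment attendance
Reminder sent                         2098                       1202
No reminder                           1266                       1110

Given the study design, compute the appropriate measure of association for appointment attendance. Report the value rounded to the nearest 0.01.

1.53

Cells: a = 2098, b = 1202, c = 1266, d = 1110.
This is a case-control study: participants were sampled on outcome status, so risks in the source population cannot be estimated directly — relative risk is not valid here. The odds ratio is the appropriate measure.
OR = (a·d)/(b·c) = (2098 × 1110) / (1202 × 1266) = 2328780 / 1521732 = 1.53035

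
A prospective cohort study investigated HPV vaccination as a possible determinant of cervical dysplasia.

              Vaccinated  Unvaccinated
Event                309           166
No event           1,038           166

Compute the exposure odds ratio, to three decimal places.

0.298

Reading the table with exposure as columns: a = 309 (Vaccinated, case), b = 1038 (Vaccinated, non-case), c = 166 (Unvaccinated, case), d = 166.
OR = (a·d)/(b·c) = (309 × 166) / (1038 × 166) = 51294 / 172308 = 0.29769
Exposure is associated with lower odds of cervical dysplasia (OR = 0.30 < 1).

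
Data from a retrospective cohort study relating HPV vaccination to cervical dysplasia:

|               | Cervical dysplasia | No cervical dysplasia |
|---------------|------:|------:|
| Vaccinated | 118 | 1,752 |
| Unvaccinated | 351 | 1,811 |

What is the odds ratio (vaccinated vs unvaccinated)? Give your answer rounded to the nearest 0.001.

0.348

Cells: a = 118, b = 1752, c = 351, d = 1811.
OR = (a·d)/(b·c) = (118 × 1811) / (1752 × 351) = 213698 / 614952 = 0.34750
Exposure is associated with lower odds of cervical dysplasia (OR = 0.35 < 1).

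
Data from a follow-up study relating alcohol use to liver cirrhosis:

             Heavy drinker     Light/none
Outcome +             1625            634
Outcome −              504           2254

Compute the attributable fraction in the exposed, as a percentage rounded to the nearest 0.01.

71.24

Reading the table with exposure as columns: a = 1625 (Heavy drinker, case), b = 504 (Heavy drinker, non-case), c = 634 (Light/none, case), d = 2254.
Risk in exposed = 1625/2129 = 0.76327; risk in unexposed = 634/2888 = 0.21953.
RR = 0.76327/0.21953 = 3.47685
AR% = (RR − 1)/RR × 100 = (3.47685 − 1)/3.47685 × 100 = 71.2383%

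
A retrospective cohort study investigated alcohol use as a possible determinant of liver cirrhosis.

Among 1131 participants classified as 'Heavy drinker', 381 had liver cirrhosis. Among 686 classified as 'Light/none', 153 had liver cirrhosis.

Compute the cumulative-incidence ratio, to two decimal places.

1.51

From the description: a = 381, b = 750, c = 153, d = 533.
Risk in exposed = 381/1131 = 0.33687; risk in unexposed = 153/686 = 0.22303.
RR = 0.33687 / 0.22303 = 1.51041
The risk among the exposed is 1.51 times that among the unexposed.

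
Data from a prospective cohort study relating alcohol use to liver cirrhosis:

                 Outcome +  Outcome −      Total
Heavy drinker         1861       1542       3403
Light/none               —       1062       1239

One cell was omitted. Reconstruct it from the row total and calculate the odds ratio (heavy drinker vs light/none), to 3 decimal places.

7.241

The missing cell is in the unexposed row: 1239 − 1062 = 177.
So a = 1861, b = 1542, c = 177, d = 1062.
OR = (a·d)/(b·c) = (1861 × 1062) / (1542 × 177) = 1976382 / 272934 = 7.24125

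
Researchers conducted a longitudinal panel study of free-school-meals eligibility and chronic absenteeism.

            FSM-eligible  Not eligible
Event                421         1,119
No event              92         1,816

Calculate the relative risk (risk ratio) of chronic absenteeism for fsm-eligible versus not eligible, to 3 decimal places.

2.152

Reading the table with exposure as columns: a = 421 (FSM-eligible, case), b = 92 (FSM-eligible, non-case), c = 1119 (Not eligible, case), d = 1816.
Risk in exposed = 421/513 = 0.82066; risk in unexposed = 1119/2935 = 0.38126.
RR = 0.82066 / 0.38126 = 2.15250
The risk among the exposed is 2.15 times that among the unexposed.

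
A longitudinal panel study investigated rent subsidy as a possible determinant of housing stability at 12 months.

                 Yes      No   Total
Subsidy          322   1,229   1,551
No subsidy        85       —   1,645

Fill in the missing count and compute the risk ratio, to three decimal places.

4.018

The missing cell is in the unexposed row: 1645 − 85 = 1560.
So a = 322, b = 1229, c = 85, d = 1560.
RR = [a/(a+b)] / [c/(c+d)] = (322/1551) / (85/1645) = 0.20761/0.05167 = 4.01783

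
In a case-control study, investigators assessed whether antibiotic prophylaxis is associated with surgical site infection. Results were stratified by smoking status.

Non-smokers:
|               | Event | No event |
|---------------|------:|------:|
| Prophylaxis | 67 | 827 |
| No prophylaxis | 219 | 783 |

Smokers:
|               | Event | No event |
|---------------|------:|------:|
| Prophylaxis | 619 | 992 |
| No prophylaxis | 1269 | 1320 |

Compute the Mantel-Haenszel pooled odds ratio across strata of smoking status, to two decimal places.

0.56

OR_MH = Σ(aᵢdᵢ/nᵢ) / Σ(bᵢcᵢ/nᵢ), where nᵢ is the stratum total.
Stratum 1 (Non-smokers): n = 1896; a·d/n = 67·783/1896 = 27.6693; b·c/n = 827·219/1896 = 95.5237
Stratum 2 (Smokers): n = 4200; a·d/n = 619·1320/4200 = 194.5429; b·c/n = 992·1269/4200 = 299.7257
OR_MH = (27.6693 + 194.5429) / (95.5237 + 299.7257) = 222.2122 / 395.2494 = 0.56221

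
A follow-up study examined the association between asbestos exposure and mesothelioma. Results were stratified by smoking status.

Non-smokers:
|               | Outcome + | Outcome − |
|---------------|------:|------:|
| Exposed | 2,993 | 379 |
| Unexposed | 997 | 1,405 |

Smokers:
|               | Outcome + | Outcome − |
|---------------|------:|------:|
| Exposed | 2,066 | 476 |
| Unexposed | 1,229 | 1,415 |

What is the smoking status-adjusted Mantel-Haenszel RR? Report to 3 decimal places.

RR_MH = Σ(aᵢ·n₀ᵢ/nᵢ) / Σ(cᵢ·n₁ᵢ/nᵢ), with n₁ᵢ = aᵢ+bᵢ (exposed), n₀ᵢ = cᵢ+dᵢ (unexposed), nᵢ = n₁ᵢ+n₀ᵢ.
Stratum 1 (Non-smokers): n₁ = 3372, n₀ = 2402, n = 5774; a·n₀/n = 2993·2402/5774 = 1245.0963; c·n₁/n = 997·3372/5774 = 582.2452
Stratum 2 (Smokers): n₁ = 2542, n₀ = 2644, n = 5186; a·n₀/n = 2066·2644/5186 = 1053.3174; c·n₁/n = 1229·2542/5186 = 602.4138
RR_MH = (1245.0963 + 1053.3174) / (582.2452 + 602.4138) = 2298.4137 / 1184.6590 = 1.94015

1.940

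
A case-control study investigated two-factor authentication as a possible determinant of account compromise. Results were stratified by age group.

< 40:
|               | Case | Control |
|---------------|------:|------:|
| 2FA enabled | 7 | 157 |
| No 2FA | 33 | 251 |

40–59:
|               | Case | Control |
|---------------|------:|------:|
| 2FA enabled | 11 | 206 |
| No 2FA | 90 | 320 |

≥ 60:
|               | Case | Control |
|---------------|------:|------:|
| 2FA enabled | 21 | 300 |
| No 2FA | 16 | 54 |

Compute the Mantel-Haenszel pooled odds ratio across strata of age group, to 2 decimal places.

0.23

OR_MH = Σ(aᵢdᵢ/nᵢ) / Σ(bᵢcᵢ/nᵢ), where nᵢ is the stratum total.
Stratum 1 (< 40): n = 448; a·d/n = 7·251/448 = 3.9219; b·c/n = 157·33/448 = 11.5647
Stratum 2 (40–59): n = 627; a·d/n = 11·320/627 = 5.6140; b·c/n = 206·90/627 = 29.5694
Stratum 3 (≥ 60): n = 391; a·d/n = 21·54/391 = 2.9003; b·c/n = 300·16/391 = 12.2762
OR_MH = (3.9219 + 5.6140 + 2.9003) / (11.5647 + 29.5694 + 12.2762) = 12.4362 / 53.4103 = 0.23284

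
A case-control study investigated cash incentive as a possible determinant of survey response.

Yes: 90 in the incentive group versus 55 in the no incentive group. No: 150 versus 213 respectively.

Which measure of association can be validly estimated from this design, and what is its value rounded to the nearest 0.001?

From the description: a = 90, b = 150, c = 55, d = 213.
This is a case-control study: participants were sampled on outcome status, so risks in the source population cannot be estimated directly — relative risk is not valid here. The odds ratio is the appropriate measure.
OR = (a·d)/(b·c) = (90 × 213) / (150 × 55) = 19170 / 8250 = 2.32364

2.324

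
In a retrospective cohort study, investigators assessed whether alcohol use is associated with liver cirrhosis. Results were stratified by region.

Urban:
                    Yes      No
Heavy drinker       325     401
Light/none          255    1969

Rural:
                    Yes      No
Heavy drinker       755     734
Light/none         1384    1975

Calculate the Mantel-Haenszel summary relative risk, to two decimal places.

1.57

RR_MH = Σ(aᵢ·n₀ᵢ/nᵢ) / Σ(cᵢ·n₁ᵢ/nᵢ), with n₁ᵢ = aᵢ+bᵢ (exposed), n₀ᵢ = cᵢ+dᵢ (unexposed), nᵢ = n₁ᵢ+n₀ᵢ.
Stratum 1 (Urban): n₁ = 726, n₀ = 2224, n = 2950; a·n₀/n = 325·2224/2950 = 245.0169; c·n₁/n = 255·726/2950 = 62.7559
Stratum 2 (Rural): n₁ = 1489, n₀ = 3359, n = 4848; a·n₀/n = 755·3359/4848 = 523.1116; c·n₁/n = 1384·1489/4848 = 425.0776
RR_MH = (245.0169 + 523.1116) / (62.7559 + 425.0776) = 768.1285 / 487.8335 = 1.57457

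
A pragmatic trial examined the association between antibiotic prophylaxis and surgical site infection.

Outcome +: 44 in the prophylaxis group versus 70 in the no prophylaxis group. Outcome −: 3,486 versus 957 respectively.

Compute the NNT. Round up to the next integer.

18

Risk in treated group = 44/3530 = 0.01246; risk in control = 70/1027 = 0.06816.
Absolute risk reduction = 0.06816 − 0.01246 = 0.05570
NNT = 1 / ARR = 1 / 0.05570 = 17.955 → round up → 18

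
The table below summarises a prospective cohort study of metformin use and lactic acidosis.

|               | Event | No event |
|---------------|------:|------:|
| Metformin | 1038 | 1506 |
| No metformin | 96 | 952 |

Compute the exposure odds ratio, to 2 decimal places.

6.83

Cells: a = 1038, b = 1506, c = 96, d = 952.
OR = (a·d)/(b·c) = (1038 × 952) / (1506 × 96) = 988176 / 144576 = 6.83499
The odds of lactic acidosis are about 6.83 times as high in the metformin group.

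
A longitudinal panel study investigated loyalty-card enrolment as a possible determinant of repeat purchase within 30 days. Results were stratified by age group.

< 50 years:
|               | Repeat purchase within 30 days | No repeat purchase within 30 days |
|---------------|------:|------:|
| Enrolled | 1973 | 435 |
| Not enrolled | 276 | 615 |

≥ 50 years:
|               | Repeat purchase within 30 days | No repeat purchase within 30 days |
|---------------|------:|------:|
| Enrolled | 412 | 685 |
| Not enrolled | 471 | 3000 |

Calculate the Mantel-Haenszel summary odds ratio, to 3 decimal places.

5.965

OR_MH = Σ(aᵢdᵢ/nᵢ) / Σ(bᵢcᵢ/nᵢ), where nᵢ is the stratum total.
Stratum 1 (< 50 years): n = 3299; a·d/n = 1973·615/3299 = 367.8069; b·c/n = 435·276/3299 = 36.3928
Stratum 2 (≥ 50 years): n = 4568; a·d/n = 412·3000/4568 = 270.5779; b·c/n = 685·471/4568 = 70.6294
OR_MH = (367.8069 + 270.5779) / (36.3928 + 70.6294) = 638.3848 / 107.0222 = 5.96497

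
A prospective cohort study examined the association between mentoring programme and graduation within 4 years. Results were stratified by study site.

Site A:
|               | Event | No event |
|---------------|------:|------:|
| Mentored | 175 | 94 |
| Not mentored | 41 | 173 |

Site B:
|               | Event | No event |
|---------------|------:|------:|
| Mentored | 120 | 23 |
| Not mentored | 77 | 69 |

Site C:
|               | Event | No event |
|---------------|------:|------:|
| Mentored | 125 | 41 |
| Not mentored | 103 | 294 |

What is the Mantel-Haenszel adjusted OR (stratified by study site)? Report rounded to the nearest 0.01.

OR_MH = Σ(aᵢdᵢ/nᵢ) / Σ(bᵢcᵢ/nᵢ), where nᵢ is the stratum total.
Stratum 1 (Site A): n = 483; a·d/n = 175·173/483 = 62.6812; b·c/n = 94·41/483 = 7.9793
Stratum 2 (Site B): n = 289; a·d/n = 120·69/289 = 28.6505; b·c/n = 23·77/289 = 6.1280
Stratum 3 (Site C): n = 563; a·d/n = 125·294/563 = 65.2753; b·c/n = 41·103/563 = 7.5009
OR_MH = (62.6812 + 28.6505 + 65.2753) / (7.9793 + 6.1280 + 7.5009) = 156.6070 / 21.6082 = 7.24757

7.25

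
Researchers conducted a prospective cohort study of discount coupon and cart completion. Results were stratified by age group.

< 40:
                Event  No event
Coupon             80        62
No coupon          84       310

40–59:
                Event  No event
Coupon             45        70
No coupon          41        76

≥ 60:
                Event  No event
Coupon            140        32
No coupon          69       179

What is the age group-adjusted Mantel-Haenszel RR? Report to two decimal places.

2.32

RR_MH = Σ(aᵢ·n₀ᵢ/nᵢ) / Σ(cᵢ·n₁ᵢ/nᵢ), with n₁ᵢ = aᵢ+bᵢ (exposed), n₀ᵢ = cᵢ+dᵢ (unexposed), nᵢ = n₁ᵢ+n₀ᵢ.
Stratum 1 (< 40): n₁ = 142, n₀ = 394, n = 536; a·n₀/n = 80·394/536 = 58.8060; c·n₁/n = 84·142/536 = 22.2537
Stratum 2 (40–59): n₁ = 115, n₀ = 117, n = 232; a·n₀/n = 45·117/232 = 22.6940; c·n₁/n = 41·115/232 = 20.3233
Stratum 3 (≥ 60): n₁ = 172, n₀ = 248, n = 420; a·n₀/n = 140·248/420 = 82.6667; c·n₁/n = 69·172/420 = 28.2571
RR_MH = (58.8060 + 22.6940 + 82.6667) / (22.2537 + 20.3233 + 28.2571) = 164.1666 / 70.8342 = 2.31762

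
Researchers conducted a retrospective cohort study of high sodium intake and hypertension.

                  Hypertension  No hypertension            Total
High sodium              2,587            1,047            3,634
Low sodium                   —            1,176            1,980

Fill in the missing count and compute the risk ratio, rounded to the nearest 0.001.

1.753

The missing cell is in the unexposed row: 1980 − 1176 = 804.
So a = 2587, b = 1047, c = 804, d = 1176.
RR = [a/(a+b)] / [c/(c+d)] = (2587/3634) / (804/1980) = 0.71189/0.40606 = 1.75316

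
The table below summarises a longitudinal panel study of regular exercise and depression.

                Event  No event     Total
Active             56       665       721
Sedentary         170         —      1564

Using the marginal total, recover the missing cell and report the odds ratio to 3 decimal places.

The missing cell is in the unexposed row: 1564 − 170 = 1394.
So a = 56, b = 665, c = 170, d = 1394.
OR = (a·d)/(b·c) = (56 × 1394) / (665 × 170) = 78064 / 113050 = 0.69053

0.691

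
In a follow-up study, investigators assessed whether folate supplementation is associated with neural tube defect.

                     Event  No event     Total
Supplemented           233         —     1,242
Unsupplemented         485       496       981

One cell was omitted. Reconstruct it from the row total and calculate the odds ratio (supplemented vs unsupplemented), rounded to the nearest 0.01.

The missing cell is in the exposed row: 1242 − 233 = 1009.
So a = 233, b = 1009, c = 485, d = 496.
OR = (a·d)/(b·c) = (233 × 496) / (1009 × 485) = 115568 / 489365 = 0.23616

0.24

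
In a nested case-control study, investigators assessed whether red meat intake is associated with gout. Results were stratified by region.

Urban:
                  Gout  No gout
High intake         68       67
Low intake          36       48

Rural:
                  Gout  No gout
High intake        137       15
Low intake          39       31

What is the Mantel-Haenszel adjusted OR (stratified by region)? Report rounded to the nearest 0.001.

2.494

OR_MH = Σ(aᵢdᵢ/nᵢ) / Σ(bᵢcᵢ/nᵢ), where nᵢ is the stratum total.
Stratum 1 (Urban): n = 219; a·d/n = 68·48/219 = 14.9041; b·c/n = 67·36/219 = 11.0137
Stratum 2 (Rural): n = 222; a·d/n = 137·31/222 = 19.1306; b·c/n = 15·39/222 = 2.6351
OR_MH = (14.9041 + 19.1306) / (11.0137 + 2.6351) = 34.0347 / 13.6488 = 2.49360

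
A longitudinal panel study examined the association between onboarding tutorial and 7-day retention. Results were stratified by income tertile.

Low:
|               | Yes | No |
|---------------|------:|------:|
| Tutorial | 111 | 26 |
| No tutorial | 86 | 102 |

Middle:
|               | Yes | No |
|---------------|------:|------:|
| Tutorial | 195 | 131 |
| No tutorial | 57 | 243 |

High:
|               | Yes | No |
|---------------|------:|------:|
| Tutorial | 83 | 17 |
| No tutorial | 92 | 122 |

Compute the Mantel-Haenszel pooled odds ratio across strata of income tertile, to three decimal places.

6.002

OR_MH = Σ(aᵢdᵢ/nᵢ) / Σ(bᵢcᵢ/nᵢ), where nᵢ is the stratum total.
Stratum 1 (Low): n = 325; a·d/n = 111·102/325 = 34.8369; b·c/n = 26·86/325 = 6.8800
Stratum 2 (Middle): n = 626; a·d/n = 195·243/626 = 75.6949; b·c/n = 131·57/626 = 11.9281
Stratum 3 (High): n = 314; a·d/n = 83·122/314 = 32.2484; b·c/n = 17·92/314 = 4.9809
OR_MH = (34.8369 + 75.6949 + 32.2484) / (6.8800 + 11.9281 + 4.9809) = 142.7802 / 23.7890 = 6.00194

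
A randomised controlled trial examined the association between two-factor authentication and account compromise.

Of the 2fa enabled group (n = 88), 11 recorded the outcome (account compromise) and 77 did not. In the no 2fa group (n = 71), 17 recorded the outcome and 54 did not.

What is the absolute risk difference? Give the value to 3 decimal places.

-0.114

From the description: a = 11, b = 77, c = 17, d = 54.
Risk in exposed = 11/88 = 0.125000; risk in unexposed = 17/71 = 0.239437.
Risk difference = 0.125000 − 0.239437 = -0.114437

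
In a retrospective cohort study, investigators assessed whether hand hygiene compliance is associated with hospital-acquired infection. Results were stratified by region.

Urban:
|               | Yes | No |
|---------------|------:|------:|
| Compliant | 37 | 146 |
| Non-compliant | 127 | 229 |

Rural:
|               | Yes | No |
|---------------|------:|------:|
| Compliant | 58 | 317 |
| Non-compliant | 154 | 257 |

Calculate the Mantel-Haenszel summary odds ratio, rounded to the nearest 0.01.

OR_MH = Σ(aᵢdᵢ/nᵢ) / Σ(bᵢcᵢ/nᵢ), where nᵢ is the stratum total.
Stratum 1 (Urban): n = 539; a·d/n = 37·229/539 = 15.7199; b·c/n = 146·127/539 = 34.4007
Stratum 2 (Rural): n = 786; a·d/n = 58·257/786 = 18.9644; b·c/n = 317·154/786 = 62.1094
OR_MH = (15.7199 + 18.9644) / (34.4007 + 62.1094) = 34.6842 / 96.5102 = 0.35938

0.36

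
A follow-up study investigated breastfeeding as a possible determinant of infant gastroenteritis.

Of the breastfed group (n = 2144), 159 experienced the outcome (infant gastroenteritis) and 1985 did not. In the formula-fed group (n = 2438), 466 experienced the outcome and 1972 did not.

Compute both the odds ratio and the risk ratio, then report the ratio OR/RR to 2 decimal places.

0.87

From the description: a = 159, b = 1985, c = 466, d = 1972.
OR = (159·1972)/(1985·466) = 313548/925010 = 0.33897
Risk in exposed = 159/2144 = 0.07416; risk in unexposed = 466/2438 = 0.19114; RR = 0.38799
OR/RR = 0.33897 / 0.38799 = 0.87365
The outcome is not rare, so the OR lies further from 1 than the RR.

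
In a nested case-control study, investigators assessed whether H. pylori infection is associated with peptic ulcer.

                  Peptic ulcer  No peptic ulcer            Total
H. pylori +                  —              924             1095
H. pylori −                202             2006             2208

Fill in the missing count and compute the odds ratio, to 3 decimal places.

1.838

The missing cell is in the exposed row: 1095 − 924 = 171.
So a = 171, b = 924, c = 202, d = 2006.
OR = (a·d)/(b·c) = (171 × 2006) / (924 × 202) = 343026 / 186648 = 1.83782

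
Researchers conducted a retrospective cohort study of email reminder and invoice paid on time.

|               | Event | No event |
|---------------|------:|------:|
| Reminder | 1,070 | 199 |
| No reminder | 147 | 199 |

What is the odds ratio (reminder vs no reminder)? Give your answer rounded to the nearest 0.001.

7.279

Cells: a = 1070, b = 199, c = 147, d = 199.
OR = (a·d)/(b·c) = (1070 × 199) / (199 × 147) = 212930 / 29253 = 7.27891
The odds of invoice paid on time are about 7.28 times as high in the reminder group.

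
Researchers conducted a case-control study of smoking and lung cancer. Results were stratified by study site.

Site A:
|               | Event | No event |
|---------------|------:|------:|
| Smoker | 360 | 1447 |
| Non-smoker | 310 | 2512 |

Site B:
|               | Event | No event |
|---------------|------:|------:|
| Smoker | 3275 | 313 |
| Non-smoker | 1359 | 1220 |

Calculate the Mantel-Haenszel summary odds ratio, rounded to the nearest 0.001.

OR_MH = Σ(aᵢdᵢ/nᵢ) / Σ(bᵢcᵢ/nᵢ), where nᵢ is the stratum total.
Stratum 1 (Site A): n = 4629; a·d/n = 360·2512/4629 = 195.3597; b·c/n = 1447·310/4629 = 96.9043
Stratum 2 (Site B): n = 6167; a·d/n = 3275·1220/6167 = 647.8839; b·c/n = 313·1359/6167 = 68.9747
OR_MH = (195.3597 + 647.8839) / (96.9043 + 68.9747) = 843.2436 / 165.8790 = 5.08349

5.083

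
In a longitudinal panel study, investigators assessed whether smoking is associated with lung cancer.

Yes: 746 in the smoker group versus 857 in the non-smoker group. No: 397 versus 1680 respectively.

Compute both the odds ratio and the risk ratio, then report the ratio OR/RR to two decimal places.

From the description: a = 746, b = 397, c = 857, d = 1680.
OR = (746·1680)/(397·857) = 1253280/340229 = 3.68364
Risk in exposed = 746/1143 = 0.65267; risk in unexposed = 857/2537 = 0.33780; RR = 1.93211
OR/RR = 3.68364 / 1.93211 = 1.90653
The outcome is not rare, so the OR lies further from 1 than the RR.

1.91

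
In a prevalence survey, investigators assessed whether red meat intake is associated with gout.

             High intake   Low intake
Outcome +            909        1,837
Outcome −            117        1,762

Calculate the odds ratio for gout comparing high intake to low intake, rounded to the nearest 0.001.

Reading the table with exposure as columns: a = 909 (High intake, case), b = 117 (High intake, non-case), c = 1837 (Low intake, case), d = 1762.
OR = (a·d)/(b·c) = (909 × 1762) / (117 × 1837) = 1601658 / 214929 = 7.45203
The odds of gout are about 7.45 times as high in the high intake group.

7.452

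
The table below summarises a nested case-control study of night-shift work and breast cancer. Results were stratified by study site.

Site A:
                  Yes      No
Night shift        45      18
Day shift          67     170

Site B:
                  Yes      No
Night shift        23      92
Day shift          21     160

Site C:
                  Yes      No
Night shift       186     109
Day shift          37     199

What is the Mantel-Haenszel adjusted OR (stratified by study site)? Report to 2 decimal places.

OR_MH = Σ(aᵢdᵢ/nᵢ) / Σ(bᵢcᵢ/nᵢ), where nᵢ is the stratum total.
Stratum 1 (Site A): n = 300; a·d/n = 45·170/300 = 25.5000; b·c/n = 18·67/300 = 4.0200
Stratum 2 (Site B): n = 296; a·d/n = 23·160/296 = 12.4324; b·c/n = 92·21/296 = 6.5270
Stratum 3 (Site C): n = 531; a·d/n = 186·199/531 = 69.7062; b·c/n = 109·37/531 = 7.5951
OR_MH = (25.5000 + 12.4324 + 69.7062) / (4.0200 + 6.5270 + 7.5951) = 107.6386 / 18.1421 = 5.93308

5.93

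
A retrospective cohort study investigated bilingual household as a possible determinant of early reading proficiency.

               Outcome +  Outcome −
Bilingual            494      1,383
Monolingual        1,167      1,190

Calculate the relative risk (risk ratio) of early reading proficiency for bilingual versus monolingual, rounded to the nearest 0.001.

0.532

Cells: a = 494, b = 1383, c = 1167, d = 1190.
Risk in exposed = 494/1877 = 0.26319; risk in unexposed = 1167/2357 = 0.49512.
RR = 0.26319 / 0.49512 = 0.53156
The risk is 47% lower among the exposed than among the unexposed.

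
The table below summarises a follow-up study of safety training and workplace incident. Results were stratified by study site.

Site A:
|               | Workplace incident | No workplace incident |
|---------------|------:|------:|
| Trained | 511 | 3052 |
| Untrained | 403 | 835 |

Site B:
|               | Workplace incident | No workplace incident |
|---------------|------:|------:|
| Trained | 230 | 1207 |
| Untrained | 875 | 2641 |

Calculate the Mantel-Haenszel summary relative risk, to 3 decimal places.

0.534

RR_MH = Σ(aᵢ·n₀ᵢ/nᵢ) / Σ(cᵢ·n₁ᵢ/nᵢ), with n₁ᵢ = aᵢ+bᵢ (exposed), n₀ᵢ = cᵢ+dᵢ (unexposed), nᵢ = n₁ᵢ+n₀ᵢ.
Stratum 1 (Site A): n₁ = 3563, n₀ = 1238, n = 4801; a·n₀/n = 511·1238/4801 = 131.7680; c·n₁/n = 403·3563/4801 = 299.0812
Stratum 2 (Site B): n₁ = 1437, n₀ = 3516, n = 4953; a·n₀/n = 230·3516/4953 = 163.2707; c·n₁/n = 875·1437/4953 = 253.8613
RR_MH = (131.7680 + 163.2707) / (299.0812 + 253.8613) = 295.0387 / 552.9425 = 0.53358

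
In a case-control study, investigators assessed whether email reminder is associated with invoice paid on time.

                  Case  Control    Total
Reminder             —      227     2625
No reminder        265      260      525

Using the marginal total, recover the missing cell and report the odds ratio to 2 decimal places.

The missing cell is in the exposed row: 2625 − 227 = 2398.
So a = 2398, b = 227, c = 265, d = 260.
OR = (a·d)/(b·c) = (2398 × 260) / (227 × 265) = 623480 / 60155 = 10.36456

10.36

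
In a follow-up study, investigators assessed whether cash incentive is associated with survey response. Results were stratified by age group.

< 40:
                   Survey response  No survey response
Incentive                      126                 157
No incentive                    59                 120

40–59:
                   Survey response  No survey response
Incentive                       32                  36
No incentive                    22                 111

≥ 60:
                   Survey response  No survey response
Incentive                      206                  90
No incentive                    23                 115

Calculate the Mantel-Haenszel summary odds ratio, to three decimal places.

OR_MH = Σ(aᵢdᵢ/nᵢ) / Σ(bᵢcᵢ/nᵢ), where nᵢ is the stratum total.
Stratum 1 (< 40): n = 462; a·d/n = 126·120/462 = 32.7273; b·c/n = 157·59/462 = 20.0498
Stratum 2 (40–59): n = 201; a·d/n = 32·111/201 = 17.6716; b·c/n = 36·22/201 = 3.9403
Stratum 3 (≥ 60): n = 434; a·d/n = 206·115/434 = 54.5853; b·c/n = 90·23/434 = 4.7696
OR_MH = (32.7273 + 17.6716 + 54.5853) / (20.0498 + 3.9403 + 4.7696) = 104.9842 / 28.7597 = 3.65040

3.650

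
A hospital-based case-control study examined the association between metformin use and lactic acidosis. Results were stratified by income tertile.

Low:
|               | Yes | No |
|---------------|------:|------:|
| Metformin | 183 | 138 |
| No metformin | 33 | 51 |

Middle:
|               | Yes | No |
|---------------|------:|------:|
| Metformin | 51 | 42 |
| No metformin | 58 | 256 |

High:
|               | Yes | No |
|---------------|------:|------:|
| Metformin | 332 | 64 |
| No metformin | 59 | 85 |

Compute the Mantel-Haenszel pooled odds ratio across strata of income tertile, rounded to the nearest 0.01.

4.43

OR_MH = Σ(aᵢdᵢ/nᵢ) / Σ(bᵢcᵢ/nᵢ), where nᵢ is the stratum total.
Stratum 1 (Low): n = 405; a·d/n = 183·51/405 = 23.0444; b·c/n = 138·33/405 = 11.2444
Stratum 2 (Middle): n = 407; a·d/n = 51·256/407 = 32.0786; b·c/n = 42·58/407 = 5.9853
Stratum 3 (High): n = 540; a·d/n = 332·85/540 = 52.2593; b·c/n = 64·59/540 = 6.9926
OR_MH = (23.0444 + 32.0786 + 52.2593) / (11.2444 + 5.9853 + 6.9926) = 107.3823 / 24.2223 = 4.43320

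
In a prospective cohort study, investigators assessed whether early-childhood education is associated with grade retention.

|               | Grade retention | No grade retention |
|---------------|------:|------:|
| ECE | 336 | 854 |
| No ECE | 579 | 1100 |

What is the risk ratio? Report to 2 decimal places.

Cells: a = 336, b = 854, c = 579, d = 1100.
Risk in exposed = 336/1190 = 0.28235; risk in unexposed = 579/1679 = 0.34485.
RR = 0.28235 / 0.34485 = 0.81877
The risk is 18% lower among the exposed than among the unexposed.

0.82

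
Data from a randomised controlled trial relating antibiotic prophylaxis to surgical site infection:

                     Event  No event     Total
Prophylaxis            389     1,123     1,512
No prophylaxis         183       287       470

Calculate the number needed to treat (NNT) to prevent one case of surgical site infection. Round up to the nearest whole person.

8

Risk in treated group = 389/1512 = 0.25728; risk in control = 183/470 = 0.38936.
Absolute risk reduction = 0.38936 − 0.25728 = 0.13209
NNT = 1 / ARR = 1 / 0.13209 = 7.571 → round up → 8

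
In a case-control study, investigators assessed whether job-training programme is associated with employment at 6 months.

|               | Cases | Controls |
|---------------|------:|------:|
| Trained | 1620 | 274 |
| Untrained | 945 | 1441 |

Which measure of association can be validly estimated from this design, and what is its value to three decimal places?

Cells: a = 1620, b = 274, c = 945, d = 1441.
This is a case-control study: participants were sampled on outcome status, so risks in the source population cannot be estimated directly — relative risk is not valid here. The odds ratio is the appropriate measure.
OR = (a·d)/(b·c) = (1620 × 1441) / (274 × 945) = 2334420 / 258930 = 9.01564

9.016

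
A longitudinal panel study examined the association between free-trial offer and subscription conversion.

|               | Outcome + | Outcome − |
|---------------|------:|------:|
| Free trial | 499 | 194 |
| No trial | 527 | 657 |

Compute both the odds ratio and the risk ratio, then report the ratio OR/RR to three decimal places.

1.982

Cells: a = 499, b = 194, c = 527, d = 657.
OR = (499·657)/(194·527) = 327843/102238 = 3.20666
Risk in exposed = 499/693 = 0.72006; risk in unexposed = 527/1184 = 0.44510; RR = 1.61774
OR/RR = 3.20666 / 1.61774 = 1.98219
The outcome is not rare, so the OR lies further from 1 than the RR.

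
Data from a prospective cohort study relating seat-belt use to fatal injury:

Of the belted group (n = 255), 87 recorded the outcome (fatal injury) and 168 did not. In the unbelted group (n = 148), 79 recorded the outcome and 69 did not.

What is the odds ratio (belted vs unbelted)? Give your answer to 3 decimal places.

From the description: a = 87, b = 168, c = 79, d = 69.
OR = (a·d)/(b·c) = (87 × 69) / (168 × 79) = 6003 / 13272 = 0.45231
Exposure is associated with lower odds of fatal injury (OR = 0.45 < 1).

0.452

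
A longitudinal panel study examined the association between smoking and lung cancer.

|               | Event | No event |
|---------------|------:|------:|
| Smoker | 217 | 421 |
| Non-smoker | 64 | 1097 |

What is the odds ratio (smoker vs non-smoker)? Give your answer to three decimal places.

Cells: a = 217, b = 421, c = 64, d = 1097.
OR = (a·d)/(b·c) = (217 × 1097) / (421 × 64) = 238049 / 26944 = 8.83495
The odds of lung cancer are about 8.83 times as high in the smoker group.

8.835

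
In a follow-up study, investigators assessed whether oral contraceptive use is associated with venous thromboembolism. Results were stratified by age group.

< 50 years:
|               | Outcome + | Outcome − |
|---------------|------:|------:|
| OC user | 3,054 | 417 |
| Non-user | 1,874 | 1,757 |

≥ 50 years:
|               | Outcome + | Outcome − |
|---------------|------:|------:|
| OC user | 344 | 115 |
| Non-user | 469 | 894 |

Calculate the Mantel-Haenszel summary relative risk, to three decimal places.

1.759

RR_MH = Σ(aᵢ·n₀ᵢ/nᵢ) / Σ(cᵢ·n₁ᵢ/nᵢ), with n₁ᵢ = aᵢ+bᵢ (exposed), n₀ᵢ = cᵢ+dᵢ (unexposed), nᵢ = n₁ᵢ+n₀ᵢ.
Stratum 1 (< 50 years): n₁ = 3471, n₀ = 3631, n = 7102; a·n₀/n = 3054·3631/7102 = 1561.4016; c·n₁/n = 1874·3471/7102 = 915.8905
Stratum 2 (≥ 50 years): n₁ = 459, n₀ = 1363, n = 1822; a·n₀/n = 344·1363/1822 = 257.3392; c·n₁/n = 469·459/1822 = 118.1509
RR_MH = (1561.4016 + 257.3392) / (915.8905 + 118.1509) = 1818.7408 / 1034.0414 = 1.75887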